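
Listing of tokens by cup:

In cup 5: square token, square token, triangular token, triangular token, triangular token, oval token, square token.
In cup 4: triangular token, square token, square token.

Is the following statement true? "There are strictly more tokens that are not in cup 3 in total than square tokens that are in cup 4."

tokens that are not in cup 3: 10.
square tokens in cup 4: 2.
The claim requires 10 > 2, which holds.

True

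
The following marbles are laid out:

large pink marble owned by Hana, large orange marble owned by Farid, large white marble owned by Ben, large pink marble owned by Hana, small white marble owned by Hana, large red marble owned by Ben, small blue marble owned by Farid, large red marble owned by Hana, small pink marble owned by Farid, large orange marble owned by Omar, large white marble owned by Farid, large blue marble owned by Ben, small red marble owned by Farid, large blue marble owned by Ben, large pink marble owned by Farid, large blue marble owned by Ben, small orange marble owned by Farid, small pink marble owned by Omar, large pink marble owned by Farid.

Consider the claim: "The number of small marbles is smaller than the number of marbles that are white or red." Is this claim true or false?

False

small marbles: 6.
marbles that are white or red: 6.
The claim requires 6 < 6, which does not hold.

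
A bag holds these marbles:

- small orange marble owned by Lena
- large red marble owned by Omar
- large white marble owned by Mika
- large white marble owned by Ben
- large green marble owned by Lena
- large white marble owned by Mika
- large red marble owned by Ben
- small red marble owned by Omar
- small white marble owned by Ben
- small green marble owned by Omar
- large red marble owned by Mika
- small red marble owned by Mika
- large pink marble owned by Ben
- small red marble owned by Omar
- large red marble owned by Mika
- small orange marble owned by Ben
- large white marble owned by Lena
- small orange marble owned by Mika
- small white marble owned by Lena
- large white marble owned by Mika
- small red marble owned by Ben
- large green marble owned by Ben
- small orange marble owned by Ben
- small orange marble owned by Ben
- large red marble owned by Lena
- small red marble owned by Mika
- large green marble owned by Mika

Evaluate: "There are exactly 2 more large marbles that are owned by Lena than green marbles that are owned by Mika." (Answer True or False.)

True

Count of large marbles owned by Lena: 3.
Count of green marbles owned by Mika: 1.
The claim requires 3 − 1 (= 2) to equal 2, which holds.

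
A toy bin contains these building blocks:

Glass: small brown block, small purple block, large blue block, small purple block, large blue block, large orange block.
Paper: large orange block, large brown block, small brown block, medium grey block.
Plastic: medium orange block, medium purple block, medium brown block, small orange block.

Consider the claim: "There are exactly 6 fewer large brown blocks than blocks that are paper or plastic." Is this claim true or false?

False

|large brown blocks| = 1.
|blocks that are paper or plastic| = 8.
The claim requires 8 − 1 (= 7) to equal 6, which does not hold.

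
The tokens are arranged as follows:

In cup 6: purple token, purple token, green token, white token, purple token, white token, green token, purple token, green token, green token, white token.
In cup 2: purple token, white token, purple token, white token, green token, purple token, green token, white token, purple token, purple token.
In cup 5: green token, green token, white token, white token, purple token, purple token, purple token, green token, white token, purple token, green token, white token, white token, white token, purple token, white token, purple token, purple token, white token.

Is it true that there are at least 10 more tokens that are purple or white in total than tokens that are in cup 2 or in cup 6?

tokens that are purple or white: 30.
tokens in cup 2 or in cup 6: 21.
The claim requires 30 − 21 = 9 ≥ 10, which does not hold.

False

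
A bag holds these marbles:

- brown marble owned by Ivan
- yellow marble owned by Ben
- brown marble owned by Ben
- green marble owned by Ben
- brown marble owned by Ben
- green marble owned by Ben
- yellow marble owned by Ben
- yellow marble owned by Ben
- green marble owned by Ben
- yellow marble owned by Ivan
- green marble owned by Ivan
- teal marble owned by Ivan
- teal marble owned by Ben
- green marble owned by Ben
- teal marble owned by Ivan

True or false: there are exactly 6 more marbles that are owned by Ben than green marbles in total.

False

Count of marbles owned by Ben: 10.
There are 5 green marbles.
The claim requires 10 − 5 (= 5) to equal 6, which does not hold.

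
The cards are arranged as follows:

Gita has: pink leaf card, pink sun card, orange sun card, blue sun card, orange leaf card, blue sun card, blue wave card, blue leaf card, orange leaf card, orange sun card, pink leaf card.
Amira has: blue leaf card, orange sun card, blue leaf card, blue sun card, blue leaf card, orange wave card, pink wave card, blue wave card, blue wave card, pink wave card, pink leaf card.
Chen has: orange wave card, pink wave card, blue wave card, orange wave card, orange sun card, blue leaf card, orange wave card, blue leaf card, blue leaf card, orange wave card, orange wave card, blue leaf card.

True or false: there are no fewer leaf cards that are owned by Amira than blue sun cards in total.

True

|leaf cards owned by Amira| = 4.
|blue sun cards| = 3.
The claim requires 4 ≥ 3, which holds.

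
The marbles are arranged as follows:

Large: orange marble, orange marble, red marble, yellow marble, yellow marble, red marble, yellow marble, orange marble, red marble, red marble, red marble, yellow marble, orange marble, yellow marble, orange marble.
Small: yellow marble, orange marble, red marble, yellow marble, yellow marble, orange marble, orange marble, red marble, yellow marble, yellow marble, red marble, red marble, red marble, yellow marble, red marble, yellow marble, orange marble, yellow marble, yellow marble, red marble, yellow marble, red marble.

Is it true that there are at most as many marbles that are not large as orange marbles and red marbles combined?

There are 22 marbles that are not large.
orange marbles: 9; red marbles: 13; combined: 9 + 13 = 22.
The claim requires 22 ≤ 22, which holds.

True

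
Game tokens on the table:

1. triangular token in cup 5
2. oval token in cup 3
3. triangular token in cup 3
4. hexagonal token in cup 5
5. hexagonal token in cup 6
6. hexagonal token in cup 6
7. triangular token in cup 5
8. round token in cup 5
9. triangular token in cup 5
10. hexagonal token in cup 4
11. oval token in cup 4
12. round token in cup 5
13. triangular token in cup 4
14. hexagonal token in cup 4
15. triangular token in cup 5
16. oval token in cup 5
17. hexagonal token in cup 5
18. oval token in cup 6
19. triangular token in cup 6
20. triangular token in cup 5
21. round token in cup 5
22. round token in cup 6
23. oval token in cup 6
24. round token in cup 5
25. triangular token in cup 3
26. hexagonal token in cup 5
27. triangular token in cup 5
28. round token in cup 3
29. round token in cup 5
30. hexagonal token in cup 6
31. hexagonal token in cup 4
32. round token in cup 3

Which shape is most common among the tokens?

Counts by shape: triangular 10, hexagonal 9, round 8, oval 5.
The maximum is 10, held uniquely by triangular.

triangular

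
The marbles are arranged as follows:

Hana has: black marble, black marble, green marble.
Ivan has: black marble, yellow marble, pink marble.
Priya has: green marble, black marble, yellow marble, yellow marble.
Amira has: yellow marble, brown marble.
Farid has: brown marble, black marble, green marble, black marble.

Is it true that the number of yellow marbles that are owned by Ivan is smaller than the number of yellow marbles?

Count of yellow marbles owned by Ivan: 1.
There are 4 yellow marbles.
The claim requires 1 < 4, which holds.

True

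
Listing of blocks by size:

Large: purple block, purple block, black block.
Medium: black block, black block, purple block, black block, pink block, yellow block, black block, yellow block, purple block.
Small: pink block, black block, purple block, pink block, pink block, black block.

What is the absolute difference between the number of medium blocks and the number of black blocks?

medium blocks: 9. black blocks: 7.
|9 − 7| = 9 − 7 = 2.

2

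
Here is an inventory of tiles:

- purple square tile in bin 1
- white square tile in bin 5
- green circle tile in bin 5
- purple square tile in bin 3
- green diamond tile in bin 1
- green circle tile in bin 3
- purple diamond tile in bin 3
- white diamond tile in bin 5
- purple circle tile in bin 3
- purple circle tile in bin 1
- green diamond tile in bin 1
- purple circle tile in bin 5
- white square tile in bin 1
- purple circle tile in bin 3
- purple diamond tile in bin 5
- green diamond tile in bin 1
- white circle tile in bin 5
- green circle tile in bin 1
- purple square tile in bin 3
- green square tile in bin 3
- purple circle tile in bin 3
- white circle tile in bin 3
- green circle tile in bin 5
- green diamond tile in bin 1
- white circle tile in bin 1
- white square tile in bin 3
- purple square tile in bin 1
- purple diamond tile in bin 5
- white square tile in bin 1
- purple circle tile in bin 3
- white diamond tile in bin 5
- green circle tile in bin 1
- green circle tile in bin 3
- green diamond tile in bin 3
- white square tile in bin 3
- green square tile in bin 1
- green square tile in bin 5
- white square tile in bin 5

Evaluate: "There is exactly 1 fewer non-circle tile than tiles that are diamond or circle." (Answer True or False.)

There are 23 non-circle tiles.
There are 25 tiles that are diamond or circle.
The claim requires 25 − 23 (= 2) to equal 1, which does not hold.

False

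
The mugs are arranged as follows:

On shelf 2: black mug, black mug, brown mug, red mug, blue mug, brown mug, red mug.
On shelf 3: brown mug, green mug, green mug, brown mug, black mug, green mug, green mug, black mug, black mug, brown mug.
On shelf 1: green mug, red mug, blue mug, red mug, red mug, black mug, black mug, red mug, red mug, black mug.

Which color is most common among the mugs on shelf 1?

red

Counts by color (restricted to mugs on shelf 1): red 5, black 3, green 1, blue 1.
The maximum is 5, held uniquely by red.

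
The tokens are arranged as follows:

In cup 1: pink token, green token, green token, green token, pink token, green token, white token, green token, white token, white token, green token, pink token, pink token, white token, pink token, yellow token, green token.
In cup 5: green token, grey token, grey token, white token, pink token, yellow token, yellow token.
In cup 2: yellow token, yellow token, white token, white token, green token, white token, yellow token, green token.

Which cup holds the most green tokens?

Counts by cup (restricted to green tokens): cup 1→7, cup 2→2, cup 5→1.
The maximum is 7, held uniquely by cup 1.

cup 1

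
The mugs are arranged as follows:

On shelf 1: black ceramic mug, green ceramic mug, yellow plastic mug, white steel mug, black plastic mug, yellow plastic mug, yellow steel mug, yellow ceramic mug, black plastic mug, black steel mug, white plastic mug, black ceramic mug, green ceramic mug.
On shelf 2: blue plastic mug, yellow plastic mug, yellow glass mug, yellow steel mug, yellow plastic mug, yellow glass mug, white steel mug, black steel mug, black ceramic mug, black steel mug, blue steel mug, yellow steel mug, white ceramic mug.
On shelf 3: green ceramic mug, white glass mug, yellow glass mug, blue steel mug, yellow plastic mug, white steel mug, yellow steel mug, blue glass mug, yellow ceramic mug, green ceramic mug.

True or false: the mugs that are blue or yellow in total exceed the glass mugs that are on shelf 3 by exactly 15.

True

|mugs that are blue or yellow| = 18.
|glass mugs on shelf 3| = 3.
The claim requires 18 − 3 (= 15) to equal 15, which holds.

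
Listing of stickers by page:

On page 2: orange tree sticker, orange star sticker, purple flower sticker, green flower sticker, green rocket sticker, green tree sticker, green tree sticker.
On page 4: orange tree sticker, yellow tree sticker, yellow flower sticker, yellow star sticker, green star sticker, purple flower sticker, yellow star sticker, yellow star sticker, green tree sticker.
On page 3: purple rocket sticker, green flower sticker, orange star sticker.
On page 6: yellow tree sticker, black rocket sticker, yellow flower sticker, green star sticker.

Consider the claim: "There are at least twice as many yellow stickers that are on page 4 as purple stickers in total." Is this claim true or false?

|yellow stickers on page 4| = 5.
|purple stickers| = 3.
The claim requires 5 ≥ 2 × 3 = 6, which does not hold.

False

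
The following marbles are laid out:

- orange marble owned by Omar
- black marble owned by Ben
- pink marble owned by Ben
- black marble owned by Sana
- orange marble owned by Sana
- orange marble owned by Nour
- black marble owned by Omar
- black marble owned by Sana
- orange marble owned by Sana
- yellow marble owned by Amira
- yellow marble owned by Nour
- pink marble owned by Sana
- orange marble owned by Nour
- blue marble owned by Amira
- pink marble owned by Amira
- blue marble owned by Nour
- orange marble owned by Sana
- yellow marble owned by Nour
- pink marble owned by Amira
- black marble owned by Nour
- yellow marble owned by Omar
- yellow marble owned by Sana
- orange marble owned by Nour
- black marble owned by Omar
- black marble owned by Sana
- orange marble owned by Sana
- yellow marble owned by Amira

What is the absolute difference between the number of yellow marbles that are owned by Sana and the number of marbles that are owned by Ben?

1

yellow marbles owned by Sana: 1. marbles owned by Ben: 2.
|1 − 2| = 2 − 1 = 1.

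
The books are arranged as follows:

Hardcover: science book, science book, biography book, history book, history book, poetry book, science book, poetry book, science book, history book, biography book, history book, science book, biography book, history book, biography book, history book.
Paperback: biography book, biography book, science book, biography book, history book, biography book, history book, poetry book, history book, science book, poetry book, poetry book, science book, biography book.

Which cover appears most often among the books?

hardcover

Counts by cover: hardcover 17, paperback 14.
The maximum is 17, held uniquely by hardcover.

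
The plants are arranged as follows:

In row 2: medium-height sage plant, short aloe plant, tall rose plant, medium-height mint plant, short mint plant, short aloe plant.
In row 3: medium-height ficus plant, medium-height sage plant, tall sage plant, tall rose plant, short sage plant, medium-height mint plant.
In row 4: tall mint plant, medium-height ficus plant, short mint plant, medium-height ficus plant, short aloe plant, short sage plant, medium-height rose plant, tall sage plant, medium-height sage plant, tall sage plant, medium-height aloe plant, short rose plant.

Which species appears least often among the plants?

ficus

Counts by species: sage 8, mint 5, aloe 4, rose 4, ficus 3.
The minimum is 3, held uniquely by ficus.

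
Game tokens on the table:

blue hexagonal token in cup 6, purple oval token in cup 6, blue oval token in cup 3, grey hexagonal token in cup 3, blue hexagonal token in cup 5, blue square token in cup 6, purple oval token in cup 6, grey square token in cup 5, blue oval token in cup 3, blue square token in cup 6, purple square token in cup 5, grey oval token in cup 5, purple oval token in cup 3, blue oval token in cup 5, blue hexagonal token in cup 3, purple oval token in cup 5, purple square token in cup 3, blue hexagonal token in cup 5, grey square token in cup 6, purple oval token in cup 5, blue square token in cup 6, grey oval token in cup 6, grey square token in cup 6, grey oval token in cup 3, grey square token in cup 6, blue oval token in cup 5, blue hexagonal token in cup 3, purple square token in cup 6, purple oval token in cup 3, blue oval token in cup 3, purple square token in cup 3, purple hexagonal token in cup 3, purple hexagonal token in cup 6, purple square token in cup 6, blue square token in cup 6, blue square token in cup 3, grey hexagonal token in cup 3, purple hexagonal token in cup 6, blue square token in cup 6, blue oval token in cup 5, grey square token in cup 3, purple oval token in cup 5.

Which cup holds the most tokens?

cup 6

Counts by cup: cup 6→16, cup 3→15, cup 5→11.
The maximum is 16, held uniquely by cup 6.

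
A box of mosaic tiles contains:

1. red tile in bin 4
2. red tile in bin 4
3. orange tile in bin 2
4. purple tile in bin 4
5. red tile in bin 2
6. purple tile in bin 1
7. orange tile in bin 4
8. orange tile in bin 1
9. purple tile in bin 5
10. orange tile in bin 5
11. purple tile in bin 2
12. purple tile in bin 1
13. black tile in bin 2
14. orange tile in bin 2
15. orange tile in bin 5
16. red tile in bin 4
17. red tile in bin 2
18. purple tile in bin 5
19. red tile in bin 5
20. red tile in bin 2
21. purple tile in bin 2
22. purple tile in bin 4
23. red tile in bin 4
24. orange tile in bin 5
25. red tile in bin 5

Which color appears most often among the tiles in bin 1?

purple

Counts by color (restricted to tiles in bin 1): purple 2, orange 1.
The maximum is 2, held uniquely by purple.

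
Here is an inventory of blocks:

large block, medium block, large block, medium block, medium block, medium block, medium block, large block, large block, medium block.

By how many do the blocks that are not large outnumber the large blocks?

blocks that are not large: 6.
large blocks: 4.
6 − 4 = 2.

2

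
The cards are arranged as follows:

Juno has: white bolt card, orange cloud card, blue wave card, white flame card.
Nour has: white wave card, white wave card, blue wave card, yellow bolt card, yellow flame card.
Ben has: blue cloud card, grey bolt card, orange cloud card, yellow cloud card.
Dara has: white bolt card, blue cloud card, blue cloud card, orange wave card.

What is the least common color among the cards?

Counts by color: white 5, blue 5, yellow 3, orange 3, grey 1.
The minimum is 1, held uniquely by grey.

grey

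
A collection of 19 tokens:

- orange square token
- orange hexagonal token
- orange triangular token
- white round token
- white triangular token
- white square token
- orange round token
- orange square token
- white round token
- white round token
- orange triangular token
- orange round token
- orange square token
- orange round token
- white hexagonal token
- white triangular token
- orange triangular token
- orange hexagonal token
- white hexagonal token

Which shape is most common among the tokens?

Counts by shape: round 6, triangular 5, hexagonal 4, square 4.
The maximum is 6, held uniquely by round.

round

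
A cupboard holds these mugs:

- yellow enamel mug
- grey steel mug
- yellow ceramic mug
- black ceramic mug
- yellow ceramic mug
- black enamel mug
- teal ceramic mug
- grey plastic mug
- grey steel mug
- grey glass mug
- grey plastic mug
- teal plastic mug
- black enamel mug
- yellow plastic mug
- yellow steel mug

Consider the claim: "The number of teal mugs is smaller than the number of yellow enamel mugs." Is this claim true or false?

There are 2 teal mugs.
There is 1 yellow enamel mug.
The claim requires 2 < 1, which does not hold.

False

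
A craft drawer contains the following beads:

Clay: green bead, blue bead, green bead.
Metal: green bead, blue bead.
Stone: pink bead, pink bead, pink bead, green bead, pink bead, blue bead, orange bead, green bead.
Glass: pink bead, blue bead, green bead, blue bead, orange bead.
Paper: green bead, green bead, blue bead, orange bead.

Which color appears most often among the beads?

green

Counts by color: green 8, blue 6, pink 5, orange 3.
The maximum is 8, held uniquely by green.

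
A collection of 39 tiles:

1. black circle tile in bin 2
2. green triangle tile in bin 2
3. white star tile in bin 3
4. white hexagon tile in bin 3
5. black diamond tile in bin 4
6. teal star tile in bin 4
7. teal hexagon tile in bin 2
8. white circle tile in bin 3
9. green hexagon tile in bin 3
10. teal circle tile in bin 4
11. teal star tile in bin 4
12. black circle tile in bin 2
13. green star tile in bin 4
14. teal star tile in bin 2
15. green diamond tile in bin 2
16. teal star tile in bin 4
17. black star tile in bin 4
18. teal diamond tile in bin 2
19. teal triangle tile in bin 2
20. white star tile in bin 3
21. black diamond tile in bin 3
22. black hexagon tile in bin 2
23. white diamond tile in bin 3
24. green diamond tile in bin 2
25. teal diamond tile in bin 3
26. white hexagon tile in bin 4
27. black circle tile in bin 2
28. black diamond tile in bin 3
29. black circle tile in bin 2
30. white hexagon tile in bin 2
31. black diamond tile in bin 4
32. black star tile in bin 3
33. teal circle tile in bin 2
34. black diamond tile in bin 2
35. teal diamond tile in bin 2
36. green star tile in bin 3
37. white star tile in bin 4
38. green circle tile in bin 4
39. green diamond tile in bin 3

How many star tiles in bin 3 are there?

4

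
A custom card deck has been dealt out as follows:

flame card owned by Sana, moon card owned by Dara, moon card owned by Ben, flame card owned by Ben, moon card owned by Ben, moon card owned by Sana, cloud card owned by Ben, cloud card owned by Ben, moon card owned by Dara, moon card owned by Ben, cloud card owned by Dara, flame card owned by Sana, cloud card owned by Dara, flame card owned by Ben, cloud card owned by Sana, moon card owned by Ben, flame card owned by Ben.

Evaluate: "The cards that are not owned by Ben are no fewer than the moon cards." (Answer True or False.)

True

cards that are not owned by Ben: 8.
moon cards: 7.
The claim requires 8 ≥ 7, which holds.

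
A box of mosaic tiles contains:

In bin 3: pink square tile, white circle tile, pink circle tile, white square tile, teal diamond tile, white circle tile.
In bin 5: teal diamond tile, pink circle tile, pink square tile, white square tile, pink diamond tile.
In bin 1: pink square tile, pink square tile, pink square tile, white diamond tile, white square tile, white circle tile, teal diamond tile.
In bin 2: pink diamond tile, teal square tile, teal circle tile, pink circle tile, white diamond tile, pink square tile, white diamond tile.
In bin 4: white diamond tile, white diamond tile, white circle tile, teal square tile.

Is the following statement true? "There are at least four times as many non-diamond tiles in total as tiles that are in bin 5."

False

There are 19 non-diamond tiles.
There are 5 tiles in bin 5.
The claim requires 19 ≥ 4 × 5 = 20, which does not hold.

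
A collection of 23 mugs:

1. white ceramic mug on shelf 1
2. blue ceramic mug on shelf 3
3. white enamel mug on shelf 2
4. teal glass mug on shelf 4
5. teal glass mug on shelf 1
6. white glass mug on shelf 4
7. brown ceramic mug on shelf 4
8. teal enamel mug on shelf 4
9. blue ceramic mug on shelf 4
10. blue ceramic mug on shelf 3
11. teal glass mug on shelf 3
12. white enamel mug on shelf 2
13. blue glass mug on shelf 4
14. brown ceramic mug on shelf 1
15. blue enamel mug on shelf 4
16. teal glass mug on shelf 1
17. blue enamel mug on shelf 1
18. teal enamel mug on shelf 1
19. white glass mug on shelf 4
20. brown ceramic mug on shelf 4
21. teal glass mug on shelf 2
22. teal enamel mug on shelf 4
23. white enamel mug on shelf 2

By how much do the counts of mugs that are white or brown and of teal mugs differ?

1

mugs that are white or brown: 9. teal mugs: 8.
|9 − 8| = 9 − 8 = 1.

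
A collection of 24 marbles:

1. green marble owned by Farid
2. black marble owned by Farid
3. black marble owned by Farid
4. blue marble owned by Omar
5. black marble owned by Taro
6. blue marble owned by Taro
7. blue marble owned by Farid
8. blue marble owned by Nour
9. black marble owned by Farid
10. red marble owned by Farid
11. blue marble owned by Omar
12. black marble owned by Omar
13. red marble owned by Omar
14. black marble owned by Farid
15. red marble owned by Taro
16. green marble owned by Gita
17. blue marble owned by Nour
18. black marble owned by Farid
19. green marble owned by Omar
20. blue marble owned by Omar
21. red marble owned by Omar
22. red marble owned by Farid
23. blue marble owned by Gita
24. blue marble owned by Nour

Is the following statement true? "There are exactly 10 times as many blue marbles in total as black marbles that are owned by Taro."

blue marbles: 9.
black marbles owned by Taro: 1.
The claim requires 9 = 10 × 1 = 10, which does not hold.

False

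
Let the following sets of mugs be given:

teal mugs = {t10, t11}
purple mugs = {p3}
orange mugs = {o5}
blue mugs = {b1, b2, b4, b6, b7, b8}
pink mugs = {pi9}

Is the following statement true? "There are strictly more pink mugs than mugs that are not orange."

There is 1 pink mug.
There are 10 mugs that are not orange.
The claim requires 1 > 10, which does not hold.

False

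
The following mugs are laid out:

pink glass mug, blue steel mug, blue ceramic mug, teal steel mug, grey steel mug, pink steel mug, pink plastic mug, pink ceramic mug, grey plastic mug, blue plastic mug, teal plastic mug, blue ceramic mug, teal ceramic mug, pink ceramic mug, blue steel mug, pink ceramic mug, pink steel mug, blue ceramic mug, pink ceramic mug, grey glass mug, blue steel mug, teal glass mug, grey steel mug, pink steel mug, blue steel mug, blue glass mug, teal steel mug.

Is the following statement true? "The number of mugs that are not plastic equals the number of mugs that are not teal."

False

mugs that are not plastic: 23.
mugs that are not teal: 22.
The claim requires 23 = 22, which does not hold.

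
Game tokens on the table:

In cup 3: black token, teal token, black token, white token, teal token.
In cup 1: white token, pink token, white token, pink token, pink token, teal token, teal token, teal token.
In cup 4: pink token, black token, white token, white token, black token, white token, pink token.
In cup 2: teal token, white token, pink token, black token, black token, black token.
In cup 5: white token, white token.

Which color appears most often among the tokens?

Counts by color: white 9, black 7, pink 6, teal 6.
The maximum is 9, held uniquely by white.

white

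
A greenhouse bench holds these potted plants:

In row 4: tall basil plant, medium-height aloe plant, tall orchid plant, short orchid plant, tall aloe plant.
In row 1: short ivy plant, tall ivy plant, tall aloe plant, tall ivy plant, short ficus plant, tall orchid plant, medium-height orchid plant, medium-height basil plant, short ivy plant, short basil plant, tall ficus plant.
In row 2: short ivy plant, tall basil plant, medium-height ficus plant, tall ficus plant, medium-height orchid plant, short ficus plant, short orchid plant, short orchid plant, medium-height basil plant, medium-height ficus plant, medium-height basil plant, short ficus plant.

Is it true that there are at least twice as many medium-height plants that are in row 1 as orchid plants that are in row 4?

|medium-height plants in row 1| = 2.
|orchid plants in row 4| = 2.
The claim requires 2 ≥ 2 × 2 = 4, which does not hold.

False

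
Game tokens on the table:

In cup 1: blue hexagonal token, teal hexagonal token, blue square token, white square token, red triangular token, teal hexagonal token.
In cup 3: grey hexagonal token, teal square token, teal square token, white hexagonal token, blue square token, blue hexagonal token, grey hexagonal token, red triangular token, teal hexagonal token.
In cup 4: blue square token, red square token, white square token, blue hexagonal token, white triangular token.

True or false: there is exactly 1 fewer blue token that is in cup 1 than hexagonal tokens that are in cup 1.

True

blue tokens in cup 1: 2.
hexagonal tokens in cup 1: 3.
The claim requires 3 − 2 (= 1) to equal 1, which holds.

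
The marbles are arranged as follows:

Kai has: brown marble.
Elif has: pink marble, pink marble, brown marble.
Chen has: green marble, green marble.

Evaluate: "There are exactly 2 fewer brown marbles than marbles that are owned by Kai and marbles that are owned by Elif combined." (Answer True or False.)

brown marbles: 2.
marbles owned by Kai: 1; marbles owned by Elif: 3; combined: 1 + 3 = 4.
The claim requires 4 − 2 (= 2) to equal 2, which holds.

True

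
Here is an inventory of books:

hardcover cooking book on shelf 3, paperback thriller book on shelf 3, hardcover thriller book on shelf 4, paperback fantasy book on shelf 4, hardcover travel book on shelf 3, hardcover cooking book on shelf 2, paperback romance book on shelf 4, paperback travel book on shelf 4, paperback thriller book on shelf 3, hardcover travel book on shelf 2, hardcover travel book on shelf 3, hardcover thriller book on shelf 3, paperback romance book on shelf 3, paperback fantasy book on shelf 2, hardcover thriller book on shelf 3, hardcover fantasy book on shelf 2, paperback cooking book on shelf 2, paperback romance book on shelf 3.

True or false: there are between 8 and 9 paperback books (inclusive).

There are 9 paperback books.
The claim requires 8 ≤ 9 ≤ 9, which holds.

True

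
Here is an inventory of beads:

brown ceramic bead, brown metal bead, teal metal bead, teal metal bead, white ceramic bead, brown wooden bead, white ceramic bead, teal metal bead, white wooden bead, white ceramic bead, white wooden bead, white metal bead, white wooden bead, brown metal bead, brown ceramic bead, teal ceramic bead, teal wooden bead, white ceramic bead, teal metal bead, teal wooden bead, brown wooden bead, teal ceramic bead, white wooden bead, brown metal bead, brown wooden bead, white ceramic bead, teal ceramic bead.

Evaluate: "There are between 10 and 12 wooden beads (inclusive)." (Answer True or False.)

wooden beads: 9.
The claim requires 10 ≤ 9 ≤ 12, which does not hold.

False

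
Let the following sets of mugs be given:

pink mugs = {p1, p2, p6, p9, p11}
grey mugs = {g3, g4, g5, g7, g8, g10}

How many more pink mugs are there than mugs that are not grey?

pink mugs: 5.
mugs that are not grey: 5.
5 − 5 = 0.

0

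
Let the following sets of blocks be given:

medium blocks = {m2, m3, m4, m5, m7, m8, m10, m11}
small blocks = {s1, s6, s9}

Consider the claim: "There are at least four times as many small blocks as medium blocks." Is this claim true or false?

False

small blocks: 3.
medium blocks: 8.
The claim requires 3 ≥ 4 × 8 = 32, which does not hold.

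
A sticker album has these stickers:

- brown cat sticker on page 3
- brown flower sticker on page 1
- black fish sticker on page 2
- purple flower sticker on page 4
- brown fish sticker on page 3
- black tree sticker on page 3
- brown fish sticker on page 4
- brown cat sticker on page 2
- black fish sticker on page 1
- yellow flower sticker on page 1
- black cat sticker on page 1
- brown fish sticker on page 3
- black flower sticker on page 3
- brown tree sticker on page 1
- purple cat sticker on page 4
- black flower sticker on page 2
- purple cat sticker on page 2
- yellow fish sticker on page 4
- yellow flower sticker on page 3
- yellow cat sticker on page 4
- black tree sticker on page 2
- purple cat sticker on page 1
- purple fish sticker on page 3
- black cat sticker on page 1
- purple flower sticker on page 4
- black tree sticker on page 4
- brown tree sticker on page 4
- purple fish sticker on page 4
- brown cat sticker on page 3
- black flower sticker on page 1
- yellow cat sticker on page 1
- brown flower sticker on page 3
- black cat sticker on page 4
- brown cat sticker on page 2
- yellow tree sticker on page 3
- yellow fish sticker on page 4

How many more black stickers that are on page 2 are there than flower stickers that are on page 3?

0

black stickers on page 2: 3.
flower stickers on page 3: 3.
3 − 3 = 0.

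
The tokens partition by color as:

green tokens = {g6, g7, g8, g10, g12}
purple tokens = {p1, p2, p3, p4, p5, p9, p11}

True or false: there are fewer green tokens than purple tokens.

|green tokens| = 5.
|purple tokens| = 7.
The claim requires 5 < 7, which holds.

True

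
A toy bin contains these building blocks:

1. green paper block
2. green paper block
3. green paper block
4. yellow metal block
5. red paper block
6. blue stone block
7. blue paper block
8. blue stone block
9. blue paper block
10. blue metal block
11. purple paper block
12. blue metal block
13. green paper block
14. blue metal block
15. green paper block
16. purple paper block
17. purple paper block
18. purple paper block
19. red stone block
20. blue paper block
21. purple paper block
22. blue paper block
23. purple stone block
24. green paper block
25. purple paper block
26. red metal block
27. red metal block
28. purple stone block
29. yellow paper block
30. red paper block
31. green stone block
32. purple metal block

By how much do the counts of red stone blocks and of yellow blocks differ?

1

red stone blocks: 1. yellow blocks: 2.
|1 − 2| = 2 − 1 = 1.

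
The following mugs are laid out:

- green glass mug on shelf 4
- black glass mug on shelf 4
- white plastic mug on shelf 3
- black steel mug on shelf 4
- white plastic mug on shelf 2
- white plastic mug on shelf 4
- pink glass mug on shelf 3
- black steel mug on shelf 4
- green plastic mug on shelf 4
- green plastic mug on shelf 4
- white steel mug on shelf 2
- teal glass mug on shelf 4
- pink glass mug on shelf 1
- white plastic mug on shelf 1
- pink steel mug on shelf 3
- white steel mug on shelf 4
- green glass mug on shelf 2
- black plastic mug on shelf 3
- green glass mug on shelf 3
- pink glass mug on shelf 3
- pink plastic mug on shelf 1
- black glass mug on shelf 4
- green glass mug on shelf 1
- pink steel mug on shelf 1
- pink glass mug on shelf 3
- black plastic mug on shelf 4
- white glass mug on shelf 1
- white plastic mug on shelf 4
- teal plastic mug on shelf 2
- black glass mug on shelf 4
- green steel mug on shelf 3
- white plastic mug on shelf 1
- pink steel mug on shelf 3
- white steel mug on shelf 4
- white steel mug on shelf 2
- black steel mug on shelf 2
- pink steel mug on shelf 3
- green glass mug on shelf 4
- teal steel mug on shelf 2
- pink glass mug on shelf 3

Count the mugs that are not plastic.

Total mugs: 40; with the excluded value: 12; remaining 40 − 12 = 28.

28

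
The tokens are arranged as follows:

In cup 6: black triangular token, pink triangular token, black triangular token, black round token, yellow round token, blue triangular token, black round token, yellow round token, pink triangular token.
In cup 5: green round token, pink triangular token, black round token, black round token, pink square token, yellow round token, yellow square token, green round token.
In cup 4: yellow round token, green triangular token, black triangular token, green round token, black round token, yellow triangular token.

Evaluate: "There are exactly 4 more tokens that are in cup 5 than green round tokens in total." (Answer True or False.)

There are 8 tokens in cup 5.
There are 3 green round tokens.
The claim requires 8 − 3 (= 5) to equal 4, which does not hold.

False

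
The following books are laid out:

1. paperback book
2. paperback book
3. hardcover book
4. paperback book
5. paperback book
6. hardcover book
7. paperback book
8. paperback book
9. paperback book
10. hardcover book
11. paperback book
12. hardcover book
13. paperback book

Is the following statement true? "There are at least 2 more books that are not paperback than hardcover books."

|books that are not paperback| = 4.
|hardcover books| = 4.
The claim requires 4 − 4 = 0 ≥ 2, which does not hold.

False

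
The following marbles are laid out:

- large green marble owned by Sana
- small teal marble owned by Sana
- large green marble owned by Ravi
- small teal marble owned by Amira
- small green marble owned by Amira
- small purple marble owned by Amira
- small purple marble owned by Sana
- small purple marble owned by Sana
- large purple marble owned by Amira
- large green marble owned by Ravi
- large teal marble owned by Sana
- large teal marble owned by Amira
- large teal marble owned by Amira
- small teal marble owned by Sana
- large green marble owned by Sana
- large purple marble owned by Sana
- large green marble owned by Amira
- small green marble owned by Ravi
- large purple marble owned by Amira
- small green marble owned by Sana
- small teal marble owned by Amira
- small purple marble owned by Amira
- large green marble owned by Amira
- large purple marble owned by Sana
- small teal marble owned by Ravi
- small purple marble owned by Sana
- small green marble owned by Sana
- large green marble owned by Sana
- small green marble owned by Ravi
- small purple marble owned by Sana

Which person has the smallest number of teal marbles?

Counts by owner (restricted to teal marbles): Amira→4, Sana→3, Ravi→1.
The minimum is 1, held uniquely by Ravi.

Ravi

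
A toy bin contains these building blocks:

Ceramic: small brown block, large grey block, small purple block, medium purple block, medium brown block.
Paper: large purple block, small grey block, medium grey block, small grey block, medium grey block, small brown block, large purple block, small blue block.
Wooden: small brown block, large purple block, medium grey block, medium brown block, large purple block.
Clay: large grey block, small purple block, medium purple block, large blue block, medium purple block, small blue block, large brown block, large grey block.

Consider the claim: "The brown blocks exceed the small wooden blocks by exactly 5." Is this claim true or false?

|brown blocks| = 6.
|small wooden blocks| = 1.
The claim requires 6 − 1 (= 5) to equal 5, which holds.

True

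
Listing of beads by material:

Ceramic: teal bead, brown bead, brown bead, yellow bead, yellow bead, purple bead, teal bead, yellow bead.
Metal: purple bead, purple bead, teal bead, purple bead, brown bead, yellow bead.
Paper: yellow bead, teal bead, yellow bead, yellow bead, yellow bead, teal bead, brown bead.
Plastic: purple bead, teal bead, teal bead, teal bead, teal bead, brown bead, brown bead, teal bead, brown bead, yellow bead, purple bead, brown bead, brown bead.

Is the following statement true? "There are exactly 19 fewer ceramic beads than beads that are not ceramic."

|ceramic beads| = 8.
|beads that are not ceramic| = 26.
The claim requires 26 − 8 (= 18) to equal 19, which does not hold.

False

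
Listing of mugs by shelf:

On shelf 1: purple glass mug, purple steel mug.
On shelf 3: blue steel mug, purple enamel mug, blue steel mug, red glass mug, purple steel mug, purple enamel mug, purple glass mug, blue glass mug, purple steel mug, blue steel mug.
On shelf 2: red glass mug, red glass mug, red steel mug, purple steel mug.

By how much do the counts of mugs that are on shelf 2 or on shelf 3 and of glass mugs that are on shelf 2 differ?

mugs on shelf 2 or on shelf 3: 14. glass mugs on shelf 2: 2.
|14 − 2| = 14 − 2 = 12.

12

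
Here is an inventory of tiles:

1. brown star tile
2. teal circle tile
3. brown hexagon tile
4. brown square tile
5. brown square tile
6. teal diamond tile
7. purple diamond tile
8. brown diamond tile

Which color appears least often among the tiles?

Counts by color: brown 5, teal 2, purple 1.
The minimum is 1, held uniquely by purple.

purple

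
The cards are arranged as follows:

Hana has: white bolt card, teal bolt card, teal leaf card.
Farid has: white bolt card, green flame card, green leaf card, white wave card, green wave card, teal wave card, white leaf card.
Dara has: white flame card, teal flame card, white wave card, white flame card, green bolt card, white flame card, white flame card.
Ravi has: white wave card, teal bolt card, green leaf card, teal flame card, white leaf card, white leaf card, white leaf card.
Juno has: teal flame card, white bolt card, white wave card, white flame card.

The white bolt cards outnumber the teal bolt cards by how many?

1

white bolt cards: 3.
teal bolt cards: 2.
3 − 2 = 1.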